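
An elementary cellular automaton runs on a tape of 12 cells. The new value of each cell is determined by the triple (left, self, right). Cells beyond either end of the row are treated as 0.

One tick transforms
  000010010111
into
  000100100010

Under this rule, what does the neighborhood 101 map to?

0

At position 8 the neighborhood is 101; the next row has 0 there.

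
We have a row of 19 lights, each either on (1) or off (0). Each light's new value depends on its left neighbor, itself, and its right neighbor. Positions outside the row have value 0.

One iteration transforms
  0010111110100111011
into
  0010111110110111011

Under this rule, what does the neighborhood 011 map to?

At position 4 the neighborhood is 011; the next row has 1 there.

1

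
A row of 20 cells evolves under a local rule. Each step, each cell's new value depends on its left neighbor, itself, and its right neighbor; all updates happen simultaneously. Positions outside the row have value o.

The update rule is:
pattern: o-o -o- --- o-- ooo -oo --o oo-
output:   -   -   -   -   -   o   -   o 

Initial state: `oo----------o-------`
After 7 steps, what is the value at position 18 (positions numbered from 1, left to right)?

-

-o------------------
--------------------
--------------------  (fixed point — unchanged through step 7)
position 18 holds -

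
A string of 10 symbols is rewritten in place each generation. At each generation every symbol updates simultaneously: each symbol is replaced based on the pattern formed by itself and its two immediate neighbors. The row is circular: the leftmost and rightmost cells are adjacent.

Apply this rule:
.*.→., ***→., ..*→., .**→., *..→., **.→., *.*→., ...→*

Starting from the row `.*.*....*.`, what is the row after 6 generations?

****....**

generation 1: .....**...
generation 2: ****....**
generation 3: .....**...  (repeats generation 1; period 2)
generation 6: ****....**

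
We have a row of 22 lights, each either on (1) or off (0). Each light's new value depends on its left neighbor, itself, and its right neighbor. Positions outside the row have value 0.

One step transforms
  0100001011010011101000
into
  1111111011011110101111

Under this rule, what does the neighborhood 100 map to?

At position 2 the neighborhood is 100; the next row has 1 there.

1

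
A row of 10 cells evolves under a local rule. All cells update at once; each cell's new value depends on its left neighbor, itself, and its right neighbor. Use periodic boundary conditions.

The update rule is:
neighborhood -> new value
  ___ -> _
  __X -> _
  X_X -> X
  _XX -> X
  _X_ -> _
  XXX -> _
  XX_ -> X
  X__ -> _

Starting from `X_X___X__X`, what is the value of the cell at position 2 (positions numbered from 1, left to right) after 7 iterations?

XX_______X
_X_______X
X_________
__________
__________  (fixed point — unchanged through iteration 7)
position 2 holds _

_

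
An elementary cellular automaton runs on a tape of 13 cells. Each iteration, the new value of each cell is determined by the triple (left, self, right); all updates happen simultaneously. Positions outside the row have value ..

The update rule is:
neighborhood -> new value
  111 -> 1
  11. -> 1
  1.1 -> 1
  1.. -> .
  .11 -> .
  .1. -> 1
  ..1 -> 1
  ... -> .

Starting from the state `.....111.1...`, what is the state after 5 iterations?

1.111.1111...

iteration 1: ....1.1111...
iteration 2: ...111.111...
iteration 3: ..1.111.11...
iteration 4: .111.111.1...
iteration 5: 1.111.1111...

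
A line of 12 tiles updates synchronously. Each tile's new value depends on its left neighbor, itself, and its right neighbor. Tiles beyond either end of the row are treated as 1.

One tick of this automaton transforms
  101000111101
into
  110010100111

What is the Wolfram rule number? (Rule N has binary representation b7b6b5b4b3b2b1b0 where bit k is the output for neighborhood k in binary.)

105

position 7: 111 → 0  (bit 7 = 0)
position 0: 110 → 1  (bit 6 = 1)
position 1: 101 → 1  (bit 5 = 1)
position 3: 100 → 0  (bit 4 = 0)
position 6: 011 → 1  (bit 3 = 1)
position 2: 010 → 0  (bit 2 = 0)
position 5: 001 → 0  (bit 1 = 0)
position 4: 000 → 1  (bit 0 = 1)
bits b7..b0 = 01101001 = 105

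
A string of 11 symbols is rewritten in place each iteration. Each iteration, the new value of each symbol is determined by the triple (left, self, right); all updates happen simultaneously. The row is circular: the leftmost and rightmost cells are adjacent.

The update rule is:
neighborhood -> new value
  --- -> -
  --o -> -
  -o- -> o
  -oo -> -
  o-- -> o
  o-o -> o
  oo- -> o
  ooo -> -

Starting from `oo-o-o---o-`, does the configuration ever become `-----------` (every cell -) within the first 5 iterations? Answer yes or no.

no

-oooooo--oo
o-----oo--o
oo-----oo--
-oo-----oo-
--oo-----oo
iteration 5 is --oo-----oo, still not uniform -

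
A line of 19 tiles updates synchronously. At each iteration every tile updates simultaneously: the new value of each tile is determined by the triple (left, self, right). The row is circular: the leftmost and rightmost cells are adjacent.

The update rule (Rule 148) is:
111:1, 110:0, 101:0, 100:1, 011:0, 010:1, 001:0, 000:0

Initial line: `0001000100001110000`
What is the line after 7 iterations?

0001100110000101000
0000010001000101100
0000011001100100010
0000000100010110011
1000000110010001000
1100000001011001100
0010000001000100010

0010000001000100010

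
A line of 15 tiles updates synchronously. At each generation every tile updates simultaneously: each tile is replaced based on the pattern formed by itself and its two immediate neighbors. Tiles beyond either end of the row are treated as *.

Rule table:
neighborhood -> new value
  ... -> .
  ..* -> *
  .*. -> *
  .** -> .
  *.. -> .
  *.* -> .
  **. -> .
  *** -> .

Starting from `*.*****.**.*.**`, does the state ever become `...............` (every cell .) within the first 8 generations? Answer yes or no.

no

...........*...
..........**..*
.........*...*.
........**..**.
.......*...*...
......**..**..*
.....*...*...*.
....**..**..**.
generation 8 is ....**..**..**., still not uniform .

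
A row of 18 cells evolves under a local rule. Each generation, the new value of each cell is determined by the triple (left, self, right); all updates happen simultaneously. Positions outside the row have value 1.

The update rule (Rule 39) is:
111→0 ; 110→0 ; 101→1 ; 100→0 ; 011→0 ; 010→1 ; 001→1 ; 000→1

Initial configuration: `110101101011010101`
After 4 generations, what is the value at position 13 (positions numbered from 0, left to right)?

0

generation 1: 001110011100111110
generation 2: 010000100001000001
generation 3: 110111101111011110
generation 4: 001000010000100001
position 13 holds 0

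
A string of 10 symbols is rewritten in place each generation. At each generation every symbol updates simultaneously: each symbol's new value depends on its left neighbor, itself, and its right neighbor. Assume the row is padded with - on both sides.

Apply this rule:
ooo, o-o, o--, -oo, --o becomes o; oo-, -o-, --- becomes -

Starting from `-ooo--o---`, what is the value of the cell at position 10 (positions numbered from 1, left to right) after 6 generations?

-

ooo-oo-o--
oo-oo-o-o-
o-oo-o-o-o
-oo-o-o-o-
oo-o-o-o-o
o-o-o-o-o-
position 10 holds -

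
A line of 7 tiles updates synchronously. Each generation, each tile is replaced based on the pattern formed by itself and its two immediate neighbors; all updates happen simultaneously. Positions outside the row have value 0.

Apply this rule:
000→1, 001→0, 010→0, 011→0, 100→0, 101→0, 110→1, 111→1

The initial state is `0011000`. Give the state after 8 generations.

1110001

1001011
0000001
1111100
0111101
0011100
1001101
0000100
1110001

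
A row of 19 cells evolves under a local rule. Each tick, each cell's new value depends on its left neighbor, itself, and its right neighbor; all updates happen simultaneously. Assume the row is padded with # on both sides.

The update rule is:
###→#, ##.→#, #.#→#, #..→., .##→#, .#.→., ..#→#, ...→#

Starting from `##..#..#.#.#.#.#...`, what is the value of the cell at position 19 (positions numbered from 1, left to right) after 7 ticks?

#

tick 1: ##.#..#.#.#.#.#..##
tick 2: ###..#.#.#.#.#..###
tick 3: ###.#.#.#.#.#..####
tick 4: ####.#.#.#.#..#####
tick 5: #####.#.#.#..######
tick 6: ######.#.#..#######
tick 7: #######.#..########
position 19 holds #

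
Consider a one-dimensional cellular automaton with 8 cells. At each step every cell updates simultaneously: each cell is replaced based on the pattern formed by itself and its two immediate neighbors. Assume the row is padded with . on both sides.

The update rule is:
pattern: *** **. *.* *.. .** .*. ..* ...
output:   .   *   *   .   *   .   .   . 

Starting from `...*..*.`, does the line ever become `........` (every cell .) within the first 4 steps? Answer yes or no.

........
all cells are . at step 1

yes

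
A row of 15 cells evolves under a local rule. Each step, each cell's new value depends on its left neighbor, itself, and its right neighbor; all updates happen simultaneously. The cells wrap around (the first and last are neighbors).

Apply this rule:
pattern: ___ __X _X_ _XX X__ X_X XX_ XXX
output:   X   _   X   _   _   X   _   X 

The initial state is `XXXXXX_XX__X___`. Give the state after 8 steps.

_XXXX_X____X_X_
__XX_XX_XX_XXX_
X___X__X__X_X__
X_X_X__X__XXX__
XXXXX__X___X___
_XXX___X_X_X_X_
__X__X_XXXXXXX_
X_X__XX_XXXXX__

X_X__XX_XXXXX__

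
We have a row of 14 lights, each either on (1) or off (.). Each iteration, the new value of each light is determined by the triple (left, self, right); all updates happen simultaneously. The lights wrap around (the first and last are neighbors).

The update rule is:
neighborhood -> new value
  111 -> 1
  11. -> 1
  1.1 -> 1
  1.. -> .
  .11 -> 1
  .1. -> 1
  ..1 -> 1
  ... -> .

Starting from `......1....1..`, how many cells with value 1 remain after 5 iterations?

.....11...11..
....111..111..
...1111.1111..
..1111111111..
.11111111111..
count of 1: 11

11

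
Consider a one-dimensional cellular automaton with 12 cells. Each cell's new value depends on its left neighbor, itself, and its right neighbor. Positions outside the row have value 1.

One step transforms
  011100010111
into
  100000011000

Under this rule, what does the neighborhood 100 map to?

0

At position 4 the neighborhood is 100; the next row has 0 there.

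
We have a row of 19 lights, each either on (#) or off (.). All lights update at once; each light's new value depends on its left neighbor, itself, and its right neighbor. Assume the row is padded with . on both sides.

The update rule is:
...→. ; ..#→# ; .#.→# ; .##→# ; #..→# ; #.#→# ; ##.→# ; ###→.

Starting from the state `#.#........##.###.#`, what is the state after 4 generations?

####......#####.###
#..##....##...###.#
######..####.##.###
#....####..######.#

#....####..######.#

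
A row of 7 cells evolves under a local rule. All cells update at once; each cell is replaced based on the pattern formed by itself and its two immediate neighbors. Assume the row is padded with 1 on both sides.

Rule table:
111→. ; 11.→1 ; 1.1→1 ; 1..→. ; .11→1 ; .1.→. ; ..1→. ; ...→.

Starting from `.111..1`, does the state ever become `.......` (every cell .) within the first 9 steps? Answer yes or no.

no

11.1..1
.11...1
111...1
..1...1
......1
......1  (fixed point — unchanged through step 9)
step 9 is ......1, still not uniform .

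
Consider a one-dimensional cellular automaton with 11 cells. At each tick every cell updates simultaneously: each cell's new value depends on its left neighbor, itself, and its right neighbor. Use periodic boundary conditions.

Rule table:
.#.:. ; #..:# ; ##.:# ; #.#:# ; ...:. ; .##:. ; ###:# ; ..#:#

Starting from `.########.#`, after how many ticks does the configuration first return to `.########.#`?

#.########.
.#.########
#.#.#######
##.#.######
###.#.#####
####.#.####
#####.#.###
######.#.##
#######.#.#
########.#.
.########.#

11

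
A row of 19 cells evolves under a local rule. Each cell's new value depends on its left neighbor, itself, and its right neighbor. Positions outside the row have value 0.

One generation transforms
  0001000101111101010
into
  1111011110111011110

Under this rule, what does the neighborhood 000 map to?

At position 0 the neighborhood is 000; the next row has 1 there.

1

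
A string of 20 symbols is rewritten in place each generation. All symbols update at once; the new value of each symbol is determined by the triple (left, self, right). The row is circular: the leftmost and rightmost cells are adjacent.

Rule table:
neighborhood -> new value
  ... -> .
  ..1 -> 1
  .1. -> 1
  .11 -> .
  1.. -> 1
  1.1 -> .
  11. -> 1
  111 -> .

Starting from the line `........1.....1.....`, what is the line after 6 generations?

.......111...111....
......1..11.1..11...
.....1111.1.111.11..
....1...1.1...1..11.
...111.11.11.1111.11
1.1..1..1..1....1..1

1.1..1..1..1....1..1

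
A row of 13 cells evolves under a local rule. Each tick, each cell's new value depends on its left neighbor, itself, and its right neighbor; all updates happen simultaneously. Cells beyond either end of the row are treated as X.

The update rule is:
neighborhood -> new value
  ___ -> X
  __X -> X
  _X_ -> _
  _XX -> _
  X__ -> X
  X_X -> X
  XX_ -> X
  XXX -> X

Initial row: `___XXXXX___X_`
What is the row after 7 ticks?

XXX_XXXXXXX_X
XXXX_XXXXXXX_
XXXXX_XXXXXXX
XXXXXX_XXXXXX
XXXXXXX_XXXXX
XXXXXXXX_XXXX
XXXXXXXXX_XXX

XXXXXXXXX_XXX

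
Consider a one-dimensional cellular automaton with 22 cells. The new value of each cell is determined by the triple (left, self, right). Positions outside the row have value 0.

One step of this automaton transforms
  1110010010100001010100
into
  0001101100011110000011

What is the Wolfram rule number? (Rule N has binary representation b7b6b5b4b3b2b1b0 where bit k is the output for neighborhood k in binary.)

position 1: 111 → 0  (bit 7 = 0)
position 2: 110 → 0  (bit 6 = 0)
position 9: 101 → 0  (bit 5 = 0)
position 3: 100 → 1  (bit 4 = 1)
position 0: 011 → 0  (bit 3 = 0)
position 5: 010 → 0  (bit 2 = 0)
position 4: 001 → 1  (bit 1 = 1)
position 12: 000 → 1  (bit 0 = 1)
bits b7..b0 = 00010011 = 19

19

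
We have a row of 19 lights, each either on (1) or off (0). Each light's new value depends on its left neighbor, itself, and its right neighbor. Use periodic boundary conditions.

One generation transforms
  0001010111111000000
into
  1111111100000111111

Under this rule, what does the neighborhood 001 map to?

At position 2 the neighborhood is 001; the next row has 1 there.

1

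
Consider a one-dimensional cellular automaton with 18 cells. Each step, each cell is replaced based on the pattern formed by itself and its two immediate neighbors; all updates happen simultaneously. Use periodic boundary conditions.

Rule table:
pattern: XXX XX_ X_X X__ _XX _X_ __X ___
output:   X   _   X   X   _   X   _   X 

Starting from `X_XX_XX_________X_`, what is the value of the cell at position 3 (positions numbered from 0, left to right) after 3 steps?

XX__X__XXXXXXXX_XX
X_X_XX__XXXXXX_X_X
_XXX__X__XXXX_XXX_
position 3 holds X

X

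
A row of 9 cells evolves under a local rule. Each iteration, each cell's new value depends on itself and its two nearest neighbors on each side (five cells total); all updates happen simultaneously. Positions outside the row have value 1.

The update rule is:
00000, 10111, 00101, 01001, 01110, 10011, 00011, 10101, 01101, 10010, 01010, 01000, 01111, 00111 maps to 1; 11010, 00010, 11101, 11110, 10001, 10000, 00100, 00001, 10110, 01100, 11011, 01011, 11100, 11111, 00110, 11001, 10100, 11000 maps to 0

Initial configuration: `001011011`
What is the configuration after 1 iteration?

011001011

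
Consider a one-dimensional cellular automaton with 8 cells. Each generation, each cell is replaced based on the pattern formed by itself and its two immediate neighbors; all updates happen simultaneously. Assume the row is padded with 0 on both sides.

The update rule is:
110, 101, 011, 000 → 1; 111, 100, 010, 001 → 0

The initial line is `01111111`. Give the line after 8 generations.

00000011

01000001
00011100
11010101
11101010
10110100
01111001
01001000
00000011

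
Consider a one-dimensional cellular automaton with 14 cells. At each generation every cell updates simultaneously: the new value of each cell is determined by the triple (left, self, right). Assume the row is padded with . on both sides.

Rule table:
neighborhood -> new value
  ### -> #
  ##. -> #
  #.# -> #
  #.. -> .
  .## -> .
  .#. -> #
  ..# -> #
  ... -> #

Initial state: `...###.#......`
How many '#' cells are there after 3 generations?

generation 1: ###.####.#####
generation 2: .###.####.####
generation 3: #.###.####.###
count of #: 11

11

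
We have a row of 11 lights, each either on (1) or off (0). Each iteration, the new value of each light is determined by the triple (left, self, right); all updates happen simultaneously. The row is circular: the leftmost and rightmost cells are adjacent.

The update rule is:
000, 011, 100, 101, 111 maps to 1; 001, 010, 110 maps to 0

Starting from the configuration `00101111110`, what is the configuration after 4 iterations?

01111101101

iteration 1: 10011111101
iteration 2: 01011111011
iteration 3: 10111110110
iteration 4: 01111101101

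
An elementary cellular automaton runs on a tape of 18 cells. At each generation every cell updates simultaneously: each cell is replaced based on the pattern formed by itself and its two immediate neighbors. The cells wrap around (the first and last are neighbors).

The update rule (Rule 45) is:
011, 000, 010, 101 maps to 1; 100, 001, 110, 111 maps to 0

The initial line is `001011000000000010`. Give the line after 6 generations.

010100001101011110

generation 1: 101110011111111010
generation 2: 111000010000000111
generation 3: 000011010111110100
generation 4: 111010111100001101
generation 5: 000111100001101011
generation 6: 010100001101011110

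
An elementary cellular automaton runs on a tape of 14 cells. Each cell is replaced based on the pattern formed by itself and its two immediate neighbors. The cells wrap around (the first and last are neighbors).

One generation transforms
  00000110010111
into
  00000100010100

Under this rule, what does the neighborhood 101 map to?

0

At position 10 the neighborhood is 101; the next row has 0 there.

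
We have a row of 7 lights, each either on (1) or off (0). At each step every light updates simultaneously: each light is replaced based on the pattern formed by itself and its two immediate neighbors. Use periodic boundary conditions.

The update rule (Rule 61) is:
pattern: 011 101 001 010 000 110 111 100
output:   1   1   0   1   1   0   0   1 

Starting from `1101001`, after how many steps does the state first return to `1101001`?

7

0011101
1010011
0111010
0100111
1110100
1001110
1101001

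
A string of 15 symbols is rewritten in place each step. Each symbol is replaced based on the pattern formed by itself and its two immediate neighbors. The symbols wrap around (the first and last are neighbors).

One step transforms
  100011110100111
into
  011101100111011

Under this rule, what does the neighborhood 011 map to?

0

At position 4 the neighborhood is 011; the next row has 0 there.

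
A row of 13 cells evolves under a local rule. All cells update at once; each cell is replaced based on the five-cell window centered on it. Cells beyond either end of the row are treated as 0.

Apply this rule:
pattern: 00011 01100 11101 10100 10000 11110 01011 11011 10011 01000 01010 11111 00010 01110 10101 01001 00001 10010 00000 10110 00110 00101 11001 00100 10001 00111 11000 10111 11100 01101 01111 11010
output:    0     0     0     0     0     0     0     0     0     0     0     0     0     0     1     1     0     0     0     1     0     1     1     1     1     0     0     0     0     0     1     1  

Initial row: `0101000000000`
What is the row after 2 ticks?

0100000000000

tick 1: 0100000000000
tick 2: 0100000000000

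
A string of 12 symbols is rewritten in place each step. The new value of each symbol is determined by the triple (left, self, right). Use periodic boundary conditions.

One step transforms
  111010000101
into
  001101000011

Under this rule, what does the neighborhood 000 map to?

At position 6 the neighborhood is 000; the next row has 0 there.

0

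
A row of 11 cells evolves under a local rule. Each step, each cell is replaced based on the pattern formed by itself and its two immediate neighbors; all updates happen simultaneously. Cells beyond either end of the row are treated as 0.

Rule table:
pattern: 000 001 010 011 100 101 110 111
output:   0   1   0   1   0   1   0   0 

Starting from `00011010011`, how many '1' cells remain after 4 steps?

4

step 1: 00110100110
step 2: 01101001100
step 3: 11010011000
step 4: 10100110000
count of 1: 4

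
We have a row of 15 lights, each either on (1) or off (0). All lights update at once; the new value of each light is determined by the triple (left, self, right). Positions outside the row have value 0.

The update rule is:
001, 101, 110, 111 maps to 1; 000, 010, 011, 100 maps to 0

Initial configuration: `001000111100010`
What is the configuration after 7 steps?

010101010000000

010001011100100
100010101101000
000101010110000
001010101010000
010101010100000
101010101000000
010101010000000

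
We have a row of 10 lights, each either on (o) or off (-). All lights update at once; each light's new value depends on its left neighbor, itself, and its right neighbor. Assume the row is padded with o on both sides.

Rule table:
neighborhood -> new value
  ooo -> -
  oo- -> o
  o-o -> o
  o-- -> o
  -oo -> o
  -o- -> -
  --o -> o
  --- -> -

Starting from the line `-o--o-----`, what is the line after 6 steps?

o-oo-o---o
ooooo-o-oo
----oo-oo-
o--ooooooo
oooo------
---oo----o

---oo----o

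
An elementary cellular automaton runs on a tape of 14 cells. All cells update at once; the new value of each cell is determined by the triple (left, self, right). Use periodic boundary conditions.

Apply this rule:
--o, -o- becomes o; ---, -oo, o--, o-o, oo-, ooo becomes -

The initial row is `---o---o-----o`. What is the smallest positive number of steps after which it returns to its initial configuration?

step 1: --oo--oo----oo
step 2: -o---o-----o--
step 3: oo--oo----oo--
step 4: ---o-----o---o
step 5: --oo----oo--oo
step 6: -o-----o---o--
step 7: oo----oo--oo--
step 8: -----o---o---o
step 9: ----oo--oo--oo
step 10: ---o---o---o--
step 11: --oo--oo--oo--
step 12: -o---o---o----
step 13: oo--oo--oo----
step 14: ---o---o-----o

14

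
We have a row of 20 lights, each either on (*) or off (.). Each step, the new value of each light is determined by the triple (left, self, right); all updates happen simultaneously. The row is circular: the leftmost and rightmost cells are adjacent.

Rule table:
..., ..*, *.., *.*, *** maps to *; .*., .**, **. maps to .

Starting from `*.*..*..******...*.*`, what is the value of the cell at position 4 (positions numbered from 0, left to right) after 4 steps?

.*.**.**.****.***.*.
*.*..*..*.**.*.*.*.*
.*.**.**.*..*.*.*.*.
*.*..*..*.**.*.*.*.*
position 4 holds .

.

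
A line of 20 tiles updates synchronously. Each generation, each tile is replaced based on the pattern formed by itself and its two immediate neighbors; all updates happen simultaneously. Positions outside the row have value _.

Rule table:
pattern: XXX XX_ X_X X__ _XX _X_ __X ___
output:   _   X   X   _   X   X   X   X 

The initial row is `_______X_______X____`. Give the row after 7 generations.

X___X_XXXX___XXX_XXX

XXXXXXXX_XXXXXXX_XXX
X______XXX_____XXX_X
X_XXXXXX_X_XXXXX_XXX
XXX____XXXXX___XXX_X
X_X_XXXX___X_XXX_XXX
XXXXX__X_XXXXX_XXX_X
X___X_XXXX___XXX_XXX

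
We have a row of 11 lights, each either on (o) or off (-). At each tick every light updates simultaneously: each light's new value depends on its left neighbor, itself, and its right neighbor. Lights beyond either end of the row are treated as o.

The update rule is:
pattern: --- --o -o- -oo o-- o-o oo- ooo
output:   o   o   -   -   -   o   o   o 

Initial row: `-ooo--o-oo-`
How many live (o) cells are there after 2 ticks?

7

tick 1: o-oo-o-o-oo
tick 2: oo-oo-o-o-o
count of o: 7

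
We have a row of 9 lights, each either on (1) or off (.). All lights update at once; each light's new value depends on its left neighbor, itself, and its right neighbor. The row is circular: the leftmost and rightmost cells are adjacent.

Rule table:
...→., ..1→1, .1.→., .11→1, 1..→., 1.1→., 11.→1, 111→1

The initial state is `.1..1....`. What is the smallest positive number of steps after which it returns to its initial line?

1..1.....
..1.....1
.1.....1.
1.....1..
.....1..1
....1..1.
...1..1..
..1..1...
.1..1....

9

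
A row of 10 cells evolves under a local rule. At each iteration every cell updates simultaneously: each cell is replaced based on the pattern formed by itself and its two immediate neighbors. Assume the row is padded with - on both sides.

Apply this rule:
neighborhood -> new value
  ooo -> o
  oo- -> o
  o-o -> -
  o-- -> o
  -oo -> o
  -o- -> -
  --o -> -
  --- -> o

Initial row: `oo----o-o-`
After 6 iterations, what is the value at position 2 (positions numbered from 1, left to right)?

o

ooooo----o
oooooooo--
oooooooooo
oooooooooo  (fixed point — unchanged through iteration 6)
position 2 holds o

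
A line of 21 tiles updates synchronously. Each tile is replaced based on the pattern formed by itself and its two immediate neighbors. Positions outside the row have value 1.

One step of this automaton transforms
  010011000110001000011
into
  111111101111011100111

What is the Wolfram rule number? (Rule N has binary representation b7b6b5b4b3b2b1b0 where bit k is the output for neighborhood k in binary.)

254

position 20: 111 → 1  (bit 7 = 1)
position 5: 110 → 1  (bit 6 = 1)
position 0: 101 → 1  (bit 5 = 1)
position 2: 100 → 1  (bit 4 = 1)
position 4: 011 → 1  (bit 3 = 1)
position 1: 010 → 1  (bit 2 = 1)
position 3: 001 → 1  (bit 1 = 1)
position 7: 000 → 0  (bit 0 = 0)
bits b7..b0 = 11111110 = 254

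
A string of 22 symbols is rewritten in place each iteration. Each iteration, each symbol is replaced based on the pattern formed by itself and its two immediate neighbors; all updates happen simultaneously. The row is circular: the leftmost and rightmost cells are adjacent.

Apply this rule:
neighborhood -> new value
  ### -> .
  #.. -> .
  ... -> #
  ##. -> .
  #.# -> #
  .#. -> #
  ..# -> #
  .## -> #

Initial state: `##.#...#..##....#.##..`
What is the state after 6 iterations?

##..##..##..##..##....

#.##.###.##..######..#
.##.##..##..##......##
##.##..##..##..######.
#.##..##..##..##.....#
.##..##..##..##..#####
##..##..##..##..##....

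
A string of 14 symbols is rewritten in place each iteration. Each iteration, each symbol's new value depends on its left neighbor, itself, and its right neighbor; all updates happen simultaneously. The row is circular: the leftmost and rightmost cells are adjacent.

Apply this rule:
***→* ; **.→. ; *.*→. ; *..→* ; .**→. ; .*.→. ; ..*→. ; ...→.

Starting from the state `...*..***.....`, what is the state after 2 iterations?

iteration 1: ....*..*.*....
iteration 2: .....*....*...

.....*....*...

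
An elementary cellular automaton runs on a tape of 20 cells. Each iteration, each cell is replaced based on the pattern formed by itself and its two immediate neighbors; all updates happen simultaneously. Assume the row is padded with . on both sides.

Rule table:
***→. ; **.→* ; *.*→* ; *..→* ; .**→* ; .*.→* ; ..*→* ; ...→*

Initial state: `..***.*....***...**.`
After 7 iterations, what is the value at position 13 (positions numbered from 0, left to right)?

iteration 1: ***.********.*******
iteration 2: *.***......***.....*
iteration 3: ***.********.*******  (repeats iteration 1; period 2)
iteration 7: ***.********.*******
position 13 holds *

*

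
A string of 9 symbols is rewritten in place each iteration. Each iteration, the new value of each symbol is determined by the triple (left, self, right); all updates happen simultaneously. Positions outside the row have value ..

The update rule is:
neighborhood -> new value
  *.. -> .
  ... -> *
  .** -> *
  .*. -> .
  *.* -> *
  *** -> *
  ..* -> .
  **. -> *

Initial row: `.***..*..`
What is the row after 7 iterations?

.*******.

.***....*
.***.**..
.******.*
.*******.
.*******.  (fixed point — unchanged through iteration 7)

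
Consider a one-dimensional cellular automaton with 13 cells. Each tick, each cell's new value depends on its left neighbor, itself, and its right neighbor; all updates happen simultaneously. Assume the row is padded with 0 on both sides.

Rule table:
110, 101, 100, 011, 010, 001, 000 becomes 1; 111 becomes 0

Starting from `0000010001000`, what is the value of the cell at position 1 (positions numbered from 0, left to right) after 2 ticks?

0

tick 1: 1111111111111
tick 2: 1000000000001
position 1 holds 0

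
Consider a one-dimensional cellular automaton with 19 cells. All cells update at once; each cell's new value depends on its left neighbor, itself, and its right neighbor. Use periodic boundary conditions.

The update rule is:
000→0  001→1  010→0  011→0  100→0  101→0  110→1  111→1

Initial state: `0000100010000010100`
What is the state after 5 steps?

0001000001000000001

0001000100000100000
0010001000001000000
0100010000010000000
1000100000100000000
0001000001000000001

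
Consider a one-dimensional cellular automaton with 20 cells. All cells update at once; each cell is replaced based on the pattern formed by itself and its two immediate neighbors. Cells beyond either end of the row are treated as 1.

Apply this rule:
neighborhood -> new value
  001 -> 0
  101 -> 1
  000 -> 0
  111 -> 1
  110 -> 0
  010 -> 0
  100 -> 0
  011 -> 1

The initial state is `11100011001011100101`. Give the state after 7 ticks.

11000010000111000011
10000000000110000011
00000000000100000011
00000000000000000011
00000000000000000011  (fixed point — unchanged through tick 7)

00000000000000000011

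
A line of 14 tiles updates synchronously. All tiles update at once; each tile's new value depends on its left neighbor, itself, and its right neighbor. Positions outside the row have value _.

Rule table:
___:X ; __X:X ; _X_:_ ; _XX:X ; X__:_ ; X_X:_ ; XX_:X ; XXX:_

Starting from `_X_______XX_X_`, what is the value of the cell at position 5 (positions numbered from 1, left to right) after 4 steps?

X__XXXXXXXX___
__XX______X_XX
XXXX_XXXXX__XX
X__X_X___X_XXX
position 5 holds _

_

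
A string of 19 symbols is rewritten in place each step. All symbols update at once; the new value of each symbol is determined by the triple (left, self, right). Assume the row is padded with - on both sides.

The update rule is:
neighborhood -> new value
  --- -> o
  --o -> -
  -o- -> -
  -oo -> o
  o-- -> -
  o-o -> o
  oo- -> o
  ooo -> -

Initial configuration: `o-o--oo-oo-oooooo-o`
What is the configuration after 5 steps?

-o---ooooooo----oo-
---o-o-----o-oo-oo-
oo--o--ooo--oooooo-
oo-----o-o--o----o-
oo-ooo--o-----oo---

oo-ooo--o-----oo---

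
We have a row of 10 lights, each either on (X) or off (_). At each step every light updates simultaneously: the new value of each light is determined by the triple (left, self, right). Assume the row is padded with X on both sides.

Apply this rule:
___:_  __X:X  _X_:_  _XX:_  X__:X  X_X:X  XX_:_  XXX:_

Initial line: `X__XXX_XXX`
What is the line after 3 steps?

_XX_X_X_X_

_XX___X___
X__X_X_X_X
_XX_X_X_X_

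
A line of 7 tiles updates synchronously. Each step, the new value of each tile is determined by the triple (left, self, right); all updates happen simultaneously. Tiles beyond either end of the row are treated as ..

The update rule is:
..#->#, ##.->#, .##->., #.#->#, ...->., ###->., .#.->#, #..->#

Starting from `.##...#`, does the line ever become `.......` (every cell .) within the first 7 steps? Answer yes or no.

step 1: #.##.##
step 2: ##.##.#
step 3: .##.###
step 4: #.##..#
step 5: ##.####
step 6: .##...#  (repeats step 0; period 6)
step 7: #.##.##
step 7 is #.##.##, still not uniform .

no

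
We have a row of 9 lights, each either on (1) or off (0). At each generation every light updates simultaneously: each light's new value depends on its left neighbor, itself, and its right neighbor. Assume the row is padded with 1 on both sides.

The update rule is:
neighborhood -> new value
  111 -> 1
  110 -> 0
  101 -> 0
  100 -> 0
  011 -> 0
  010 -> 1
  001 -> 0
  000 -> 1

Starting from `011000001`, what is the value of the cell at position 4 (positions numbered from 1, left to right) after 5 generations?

0

generation 1: 000011100
generation 2: 011001000
generation 3: 000001010
generation 4: 011101010
generation 5: 001001010
position 4 holds 0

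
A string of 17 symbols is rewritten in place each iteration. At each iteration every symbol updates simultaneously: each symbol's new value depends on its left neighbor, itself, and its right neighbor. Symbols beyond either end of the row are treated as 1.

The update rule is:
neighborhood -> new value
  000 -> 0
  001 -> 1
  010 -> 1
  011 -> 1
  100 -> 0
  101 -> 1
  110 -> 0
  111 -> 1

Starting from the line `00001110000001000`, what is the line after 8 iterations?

00000110011111111

00011100000011001
00111000000110011
01110000001100111
11100000011001111
11000000110011111
10000001100111111
00000011001111111
00000110011111111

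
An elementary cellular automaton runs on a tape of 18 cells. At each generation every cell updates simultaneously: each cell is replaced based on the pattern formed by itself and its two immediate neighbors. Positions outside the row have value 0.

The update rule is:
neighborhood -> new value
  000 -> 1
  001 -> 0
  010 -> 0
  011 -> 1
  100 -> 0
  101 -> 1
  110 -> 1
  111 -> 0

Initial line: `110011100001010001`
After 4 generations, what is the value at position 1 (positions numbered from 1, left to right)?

1

110010101100100100
110001011100000001
110100110101111100
111000111011000101
position 1 holds 1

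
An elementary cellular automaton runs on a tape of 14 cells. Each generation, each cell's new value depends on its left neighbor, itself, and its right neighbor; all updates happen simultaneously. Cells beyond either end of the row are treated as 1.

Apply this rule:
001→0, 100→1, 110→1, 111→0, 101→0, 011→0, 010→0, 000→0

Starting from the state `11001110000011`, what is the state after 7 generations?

10011001100010

generation 1: 01100011000000
generation 2: 00110001100000
generation 3: 10011000110000
generation 4: 11001100011000
generation 5: 01100110001100
generation 6: 00110011000110
generation 7: 10011001100010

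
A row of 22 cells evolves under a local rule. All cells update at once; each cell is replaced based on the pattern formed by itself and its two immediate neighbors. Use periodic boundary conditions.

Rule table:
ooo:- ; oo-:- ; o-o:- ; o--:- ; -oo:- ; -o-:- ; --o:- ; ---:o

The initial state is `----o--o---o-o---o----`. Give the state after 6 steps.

ooo------o-----o---ooo
----oooo---ooo---o----
ooo------o-----o---ooo  (repeats step 1; period 2)
step 6: ----oooo---ooo---o----

----oooo---ooo---o----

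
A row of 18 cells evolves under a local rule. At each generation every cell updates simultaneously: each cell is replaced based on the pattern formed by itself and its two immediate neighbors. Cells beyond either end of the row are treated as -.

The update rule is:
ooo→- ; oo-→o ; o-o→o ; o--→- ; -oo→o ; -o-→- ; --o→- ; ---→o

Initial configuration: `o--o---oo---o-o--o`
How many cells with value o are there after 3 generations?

9

-----o-oo-o--o----
oooo--oooo-----ooo
o--o--o--o-ooo-o-o
count of o: 9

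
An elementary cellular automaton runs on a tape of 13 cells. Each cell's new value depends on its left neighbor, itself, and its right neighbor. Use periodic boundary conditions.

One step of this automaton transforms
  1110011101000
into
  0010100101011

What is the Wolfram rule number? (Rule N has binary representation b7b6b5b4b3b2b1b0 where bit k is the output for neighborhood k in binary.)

71

position 1: 111 → 0  (bit 7 = 0)
position 2: 110 → 1  (bit 6 = 1)
position 8: 101 → 0  (bit 5 = 0)
position 3: 100 → 0  (bit 4 = 0)
position 0: 011 → 0  (bit 3 = 0)
position 9: 010 → 1  (bit 2 = 1)
position 4: 001 → 1  (bit 1 = 1)
position 11: 000 → 1  (bit 0 = 1)
bits b7..b0 = 01000111 = 71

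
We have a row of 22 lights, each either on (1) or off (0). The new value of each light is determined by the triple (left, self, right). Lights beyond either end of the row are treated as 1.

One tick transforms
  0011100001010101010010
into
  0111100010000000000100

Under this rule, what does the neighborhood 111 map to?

1

At position 3 the neighborhood is 111; the next row has 1 there.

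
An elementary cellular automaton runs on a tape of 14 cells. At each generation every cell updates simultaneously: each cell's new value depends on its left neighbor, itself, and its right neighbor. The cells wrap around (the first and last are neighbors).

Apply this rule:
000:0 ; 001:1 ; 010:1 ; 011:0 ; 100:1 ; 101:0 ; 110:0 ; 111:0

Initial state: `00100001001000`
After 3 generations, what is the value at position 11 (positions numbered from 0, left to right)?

1

generation 1: 01110011111100
generation 2: 10001100000010
generation 3: 11010010000110
position 11 holds 1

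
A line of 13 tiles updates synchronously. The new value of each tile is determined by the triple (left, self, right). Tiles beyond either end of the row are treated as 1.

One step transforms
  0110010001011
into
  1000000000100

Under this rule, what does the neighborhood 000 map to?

0

At position 7 the neighborhood is 000; the next row has 0 there.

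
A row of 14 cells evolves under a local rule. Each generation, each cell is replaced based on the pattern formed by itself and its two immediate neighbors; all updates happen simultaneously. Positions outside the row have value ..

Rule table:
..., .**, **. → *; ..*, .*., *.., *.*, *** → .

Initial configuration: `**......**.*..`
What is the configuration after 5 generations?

**.*..*.**...*

**.****.**...*
**.*..*.**.*..
**......**...*
**.****.**.*..
**.*..*.**...*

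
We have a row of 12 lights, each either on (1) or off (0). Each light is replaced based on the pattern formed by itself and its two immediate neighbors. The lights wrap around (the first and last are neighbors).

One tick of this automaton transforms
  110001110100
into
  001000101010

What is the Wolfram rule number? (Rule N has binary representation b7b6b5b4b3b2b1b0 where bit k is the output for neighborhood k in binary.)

position 6: 111 → 1  (bit 7 = 1)
position 1: 110 → 0  (bit 6 = 0)
position 8: 101 → 1  (bit 5 = 1)
position 2: 100 → 1  (bit 4 = 1)
position 0: 011 → 0  (bit 3 = 0)
position 9: 010 → 0  (bit 2 = 0)
position 4: 001 → 0  (bit 1 = 0)
position 3: 000 → 0  (bit 0 = 0)
bits b7..b0 = 10110000 = 176

176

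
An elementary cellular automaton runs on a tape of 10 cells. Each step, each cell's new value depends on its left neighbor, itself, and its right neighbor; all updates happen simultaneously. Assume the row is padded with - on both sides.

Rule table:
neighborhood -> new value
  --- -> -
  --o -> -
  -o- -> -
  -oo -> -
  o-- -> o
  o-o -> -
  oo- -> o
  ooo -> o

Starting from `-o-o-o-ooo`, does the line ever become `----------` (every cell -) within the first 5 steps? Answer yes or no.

step 1: --------oo
step 2: ---------o
step 3: ----------
all cells are - at step 3

yes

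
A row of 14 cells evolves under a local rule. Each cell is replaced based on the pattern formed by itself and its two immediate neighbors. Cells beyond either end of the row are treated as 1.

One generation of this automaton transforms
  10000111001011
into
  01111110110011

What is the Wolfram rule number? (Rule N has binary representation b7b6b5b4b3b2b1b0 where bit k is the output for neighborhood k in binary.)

155

position 6: 111 → 1  (bit 7 = 1)
position 0: 110 → 0  (bit 6 = 0)
position 11: 101 → 0  (bit 5 = 0)
position 1: 100 → 1  (bit 4 = 1)
position 5: 011 → 1  (bit 3 = 1)
position 10: 010 → 0  (bit 2 = 0)
position 4: 001 → 1  (bit 1 = 1)
position 2: 000 → 1  (bit 0 = 1)
bits b7..b0 = 10011011 = 155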